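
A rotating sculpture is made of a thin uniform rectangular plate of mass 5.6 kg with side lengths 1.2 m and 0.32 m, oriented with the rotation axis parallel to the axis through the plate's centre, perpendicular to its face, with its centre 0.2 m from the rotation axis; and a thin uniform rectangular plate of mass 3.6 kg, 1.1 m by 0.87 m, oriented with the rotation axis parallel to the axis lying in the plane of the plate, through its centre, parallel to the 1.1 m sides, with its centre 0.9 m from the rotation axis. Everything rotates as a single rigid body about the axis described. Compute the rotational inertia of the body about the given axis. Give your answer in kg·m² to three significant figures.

4.09

Rectangular plate: I_cm = (1/12)M(a²+b²) = (1/12)(5.6)[(1.2)² + (0.32)²] = 0.71979 kg·m²; centre at d = 0.2 m, so the parallel axis theorem gives I = 0.71979 + (5.6)(0.2)² = 0.94379 kg·m².
Rectangular plate: I_cm = (1/12)Mb² = (1/12)(3.6)(0.87)² = 0.22707 kg·m²; centre at d = 0.9 m, so the parallel axis theorem gives I = 0.22707 + (3.6)(0.9)² = 3.1431 kg·m².
Total I = 0.94379 + 3.1431 = 4.0869 kg·m².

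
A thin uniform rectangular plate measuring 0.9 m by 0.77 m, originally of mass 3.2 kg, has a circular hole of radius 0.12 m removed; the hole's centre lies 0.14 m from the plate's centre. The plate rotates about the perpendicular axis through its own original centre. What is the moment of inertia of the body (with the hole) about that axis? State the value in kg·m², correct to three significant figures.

Unpierced body about its centre: I₀ = (1/12)M(a²+b²) = (1/12)(3.2)[(0.9)² + (0.77)²] = 0.37411 kg·m².
The removed disk has mass m = M·πr²/(ab) = (3.2)·π(0.12)²/(0.9·0.77) = 0.2089 kg (same uniform areal density).
Its moment of inertia about the rotation axis (parallel-axis theorem): I_hole = (1/2)mr² + md² = (1/2)(0.2089)(0.12)² + (0.2089)(0.14)² = 0.0055984 kg·m².
Treating the hole as negative mass, I = I₀ − I_hole = 0.37411 − 0.0055984 = 0.36851 kg·m².

0.369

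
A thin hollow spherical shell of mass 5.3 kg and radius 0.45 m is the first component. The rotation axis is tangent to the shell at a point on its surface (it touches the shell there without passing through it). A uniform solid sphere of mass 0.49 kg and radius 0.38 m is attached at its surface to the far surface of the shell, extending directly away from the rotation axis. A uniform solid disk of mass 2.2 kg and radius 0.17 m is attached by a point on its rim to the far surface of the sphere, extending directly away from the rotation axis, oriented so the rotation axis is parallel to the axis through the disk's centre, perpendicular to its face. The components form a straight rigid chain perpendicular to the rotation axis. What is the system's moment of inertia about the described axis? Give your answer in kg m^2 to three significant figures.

Spherical shell: I_cm = (2/3)MR² = (2/3)(5.3)(0.45)² = 0.7155 kg m^2; centre at d = 0.45 m, so the parallel axis theorem gives I = 0.7155 + (5.3)(0.45)² = 1.7888 kg m^2.
Solid sphere: I_cm = (2/5)MR² = (2/5)(0.49)(0.38)² = 0.028302 kg m^2; centre at d = 0.45 + 0.45 + 0.38 = 1.28 m, so the parallel axis theorem gives I = 0.028302 + (0.49)(1.28)² = 0.83112 kg m^2.
Solid disk: I_cm = (1/2)MR² = (1/2)(2.2)(0.17)² = 0.03179 kg m^2; centre at d = 0.45 + 0.45 + 0.38 + 0.38 + 0.17 = 1.83 m, so the parallel axis theorem gives I = 0.03179 + (2.2)(1.83)² = 7.3994 kg m^2.
Total I = 1.7888 + 0.83112 + 7.3994 = 10.019 kg m^2.

10.0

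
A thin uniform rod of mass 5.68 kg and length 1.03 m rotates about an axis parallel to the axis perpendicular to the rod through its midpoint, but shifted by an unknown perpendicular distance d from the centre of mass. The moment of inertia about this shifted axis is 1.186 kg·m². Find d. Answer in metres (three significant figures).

About the centre-of-mass axis, I_cm = (1/12)ML² = (1/12)(5.68)(1.03)² = 0.50216 kg·m².
Parallel axis theorem: I = I_cm + Md², so Md² = 1.186 − 0.50216 = 0.68384 kg·m².
d = √(0.68384 / 5.68) = 0.34698 m.

0.347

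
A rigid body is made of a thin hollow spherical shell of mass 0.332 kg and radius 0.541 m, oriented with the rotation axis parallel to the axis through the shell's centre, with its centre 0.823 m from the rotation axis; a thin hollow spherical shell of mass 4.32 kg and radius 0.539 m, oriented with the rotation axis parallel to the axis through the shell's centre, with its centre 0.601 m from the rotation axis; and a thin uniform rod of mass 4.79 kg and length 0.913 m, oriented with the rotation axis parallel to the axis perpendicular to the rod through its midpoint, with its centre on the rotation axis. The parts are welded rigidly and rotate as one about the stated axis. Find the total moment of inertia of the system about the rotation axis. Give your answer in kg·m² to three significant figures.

Spherical shell: I_cm = (2/3)MR² = (2/3)(0.332)(0.541)² = 0.06478 kg·m²; centre at d = 0.823 m, so the parallel axis theorem gives I = 0.06478 + (0.332)(0.823)² = 0.28965 kg·m².
Spherical shell: I_cm = (2/3)MR² = (2/3)(4.32)(0.539)² = 0.8367 kg·m²; centre at d = 0.601 m, so the parallel axis theorem gives I = 0.8367 + (4.32)(0.601)² = 2.3971 kg·m².
Thin rod: I_cm = (1/12)ML² = (1/12)(4.79)(0.913)² = 0.33273 kg·m²; axis through the centre, so I = 0.33273 kg·m².
Total I = 0.28965 + 2.3971 + 0.33273 = 3.0195 kg·m².

3.02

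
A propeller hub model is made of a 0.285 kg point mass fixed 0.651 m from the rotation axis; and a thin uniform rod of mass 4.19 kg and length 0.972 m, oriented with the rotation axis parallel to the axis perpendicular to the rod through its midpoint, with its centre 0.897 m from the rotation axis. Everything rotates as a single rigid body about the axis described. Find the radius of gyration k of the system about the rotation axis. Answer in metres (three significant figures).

0.924

Point mass: I_cm = 0; centre at d = 0.651 m, so the parallel axis theorem gives I = 0 + (0.285)(0.651)² = 0.12078 kg·m².
Thin rod: I_cm = (1/12)ML² = (1/12)(4.19)(0.972)² = 0.32989 kg·m²; centre at d = 0.897 m, so the parallel axis theorem gives I = 0.32989 + (4.19)(0.897)² = 3.7012 kg·m².
Total I = 3.822 kg·m²; total mass M = 4.475 kg.
k = √(I/M) = √(3.822/4.475) = 0.92416 m.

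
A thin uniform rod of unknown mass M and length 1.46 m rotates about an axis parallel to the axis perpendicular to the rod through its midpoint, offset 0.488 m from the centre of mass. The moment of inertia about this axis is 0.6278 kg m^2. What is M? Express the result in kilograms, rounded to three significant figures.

I = I_cm + Md² = (1/12)ML² + Md² = M·[0.0833333·(1.46)² + (0.488)²] = M·0.41578.
So M = 0.6278 / 0.41578 = 1.5099 kg.

1.51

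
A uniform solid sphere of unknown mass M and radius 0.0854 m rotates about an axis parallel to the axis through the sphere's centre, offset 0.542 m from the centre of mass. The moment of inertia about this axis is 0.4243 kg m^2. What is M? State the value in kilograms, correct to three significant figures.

1.43

I = I_cm + Md² = (2/5)MR² + Md² = M·[0.4·(0.0854)² + (0.542)²] = M·0.29668.
So M = 0.4243 / 0.29668 = 1.4302 kg.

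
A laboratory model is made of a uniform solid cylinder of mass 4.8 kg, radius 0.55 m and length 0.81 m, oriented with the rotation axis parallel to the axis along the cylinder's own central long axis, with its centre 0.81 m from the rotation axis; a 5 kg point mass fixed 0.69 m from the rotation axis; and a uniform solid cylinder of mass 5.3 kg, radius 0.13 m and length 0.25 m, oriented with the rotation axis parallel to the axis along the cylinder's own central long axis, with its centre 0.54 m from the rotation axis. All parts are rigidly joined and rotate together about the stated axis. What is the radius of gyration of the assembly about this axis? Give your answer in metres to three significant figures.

Solid cylinder: I_cm = (1/2)MR² = (1/2)(4.8)(0.55)² = 0.726 kg·m²; centre at d = 0.81 m, so the parallel axis theorem gives I = 0.726 + (4.8)(0.81)² = 3.8753 kg·m².
Point mass: I_cm = 0; centre at d = 0.69 m, so the parallel axis theorem gives I = 0 + (5)(0.69)² = 2.3805 kg·m².
Solid cylinder: I_cm = (1/2)MR² = (1/2)(5.3)(0.13)² = 0.044785 kg·m²; centre at d = 0.54 m, so the parallel axis theorem gives I = 0.044785 + (5.3)(0.54)² = 1.5903 kg·m².
Total I = 7.846 kg·m²; total mass M = 15.1 kg.
k = √(I/M) = √(7.846/15.1) = 0.72084 m.

0.721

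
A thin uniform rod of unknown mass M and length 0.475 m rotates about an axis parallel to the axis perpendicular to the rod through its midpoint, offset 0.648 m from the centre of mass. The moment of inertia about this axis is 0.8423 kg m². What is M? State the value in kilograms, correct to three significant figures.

1.92

I = I_cm + Md² = (1/12)ML² + Md² = M·[0.0833333·(0.475)² + (0.648)²] = M·0.43871.
So M = 0.8423 / 0.43871 = 1.92 kg.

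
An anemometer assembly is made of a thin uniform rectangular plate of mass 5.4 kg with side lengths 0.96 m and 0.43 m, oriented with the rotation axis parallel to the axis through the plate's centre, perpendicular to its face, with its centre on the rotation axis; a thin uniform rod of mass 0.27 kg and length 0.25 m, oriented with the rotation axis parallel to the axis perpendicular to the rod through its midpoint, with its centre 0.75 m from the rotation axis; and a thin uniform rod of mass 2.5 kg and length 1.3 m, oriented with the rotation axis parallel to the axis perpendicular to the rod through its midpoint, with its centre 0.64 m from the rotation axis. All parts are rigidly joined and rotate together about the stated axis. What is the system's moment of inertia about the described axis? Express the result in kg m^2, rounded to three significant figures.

Rectangular plate: I_cm = (1/12)M(a²+b²) = (1/12)(5.4)[(0.96)² + (0.43)²] = 0.49793 kg m^2; axis through the centre, so I = 0.49793 kg m^2.
Thin rod: I_cm = (1/12)ML² = (1/12)(0.27)(0.25)² = 0.0014062 kg m^2; centre at d = 0.75 m, so I = I_cm + Md² gives I = 0.0014062 + (0.27)(0.75)² = 0.15328 kg m^2.
Thin rod: I_cm = (1/12)ML² = (1/12)(2.5)(1.3)² = 0.35208 kg m^2; centre at d = 0.64 m, so I = I_cm + Md² gives I = 0.35208 + (2.5)(0.64)² = 1.3761 kg m^2.
Total I = 0.49793 + 0.15328 + 1.3761 = 2.0273 kg m^2.

2.03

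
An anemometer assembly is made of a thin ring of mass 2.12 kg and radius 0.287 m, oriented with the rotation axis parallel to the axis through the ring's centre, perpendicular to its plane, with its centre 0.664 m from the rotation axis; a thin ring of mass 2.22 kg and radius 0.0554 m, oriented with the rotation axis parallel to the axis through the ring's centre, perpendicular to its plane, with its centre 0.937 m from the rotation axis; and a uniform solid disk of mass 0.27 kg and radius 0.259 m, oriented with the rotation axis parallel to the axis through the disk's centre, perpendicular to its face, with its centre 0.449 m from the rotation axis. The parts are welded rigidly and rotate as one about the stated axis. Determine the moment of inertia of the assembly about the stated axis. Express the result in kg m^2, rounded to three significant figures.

Thin ring: I_cm = MR² = (2.12)(0.287)² = 0.17462 kg m^2; centre at d = 0.664 m, so I = I_cm + Md² gives I = 0.17462 + (2.12)(0.664)² = 1.1093 kg m^2.
Thin ring: I_cm = MR² = (2.22)(0.0554)² = 0.0068135 kg m^2; centre at d = 0.937 m, so I = I_cm + Md² gives I = 0.0068135 + (2.22)(0.937)² = 1.9559 kg m^2.
Solid disk: I_cm = (1/2)MR² = (1/2)(0.27)(0.259)² = 0.0090559 kg m^2; centre at d = 0.449 m, so I = I_cm + Md² gives I = 0.0090559 + (0.27)(0.449)² = 0.063488 kg m^2.
Total I = 1.1093 + 1.9559 + 0.063488 = 3.1287 kg m^2.

3.13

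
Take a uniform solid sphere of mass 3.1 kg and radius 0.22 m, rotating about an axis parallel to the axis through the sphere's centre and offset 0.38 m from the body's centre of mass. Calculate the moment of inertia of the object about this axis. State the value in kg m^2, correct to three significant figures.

0.508

I_cm = (2/5)MR² = (2/5)(3.1)(0.22)² = 0.060016 kg m^2; centre at d = 0.38 m, so the parallel axis theorem gives I = 0.060016 + (3.1)(0.38)² = 0.50766 kg m^2.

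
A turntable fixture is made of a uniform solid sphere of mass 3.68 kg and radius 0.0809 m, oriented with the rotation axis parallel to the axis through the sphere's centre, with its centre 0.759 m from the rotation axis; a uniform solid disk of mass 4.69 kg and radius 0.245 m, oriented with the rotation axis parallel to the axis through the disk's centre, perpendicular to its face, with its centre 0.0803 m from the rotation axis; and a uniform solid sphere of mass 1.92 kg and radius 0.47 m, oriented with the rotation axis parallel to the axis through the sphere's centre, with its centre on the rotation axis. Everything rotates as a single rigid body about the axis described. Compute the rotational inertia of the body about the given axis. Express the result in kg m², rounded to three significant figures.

2.47

Solid sphere: I_cm = (2/5)MR² = (2/5)(3.68)(0.0809)² = 0.009634 kg m²; centre at d = 0.759 m, so the parallel axis theorem gives I = 0.009634 + (3.68)(0.759)² = 2.1296 kg m².
Solid disk: I_cm = (1/2)MR² = (1/2)(4.69)(0.245)² = 0.14076 kg m²; centre at d = 0.0803 m, so the parallel axis theorem gives I = 0.14076 + (4.69)(0.0803)² = 0.171 kg m².
Solid sphere: I_cm = (2/5)MR² = (2/5)(1.92)(0.47)² = 0.16965 kg m²; axis through the centre, so I = 0.16965 kg m².
Total I = 2.1296 + 0.171 + 0.16965 = 2.4703 kg m².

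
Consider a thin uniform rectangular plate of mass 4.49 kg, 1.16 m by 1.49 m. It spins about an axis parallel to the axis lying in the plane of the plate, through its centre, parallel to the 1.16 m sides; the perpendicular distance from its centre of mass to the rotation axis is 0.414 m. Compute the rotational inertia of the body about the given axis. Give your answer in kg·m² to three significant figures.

I_cm = (1/12)Mb² = (1/12)(4.49)(1.49)² = 0.83069 kg·m²; centre at d = 0.414 m, so the parallel axis theorem gives I = 0.83069 + (4.49)(0.414)² = 1.6003 kg·m².

1.60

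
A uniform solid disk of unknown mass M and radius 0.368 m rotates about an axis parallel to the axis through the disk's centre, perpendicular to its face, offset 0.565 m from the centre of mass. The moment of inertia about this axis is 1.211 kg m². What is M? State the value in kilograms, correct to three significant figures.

I = I_cm + Md² = (1/2)MR² + Md² = M·[0.5·(0.368)² + (0.565)²] = M·0.38694.
So M = 1.211 / 0.38694 = 3.1297 kg.

3.13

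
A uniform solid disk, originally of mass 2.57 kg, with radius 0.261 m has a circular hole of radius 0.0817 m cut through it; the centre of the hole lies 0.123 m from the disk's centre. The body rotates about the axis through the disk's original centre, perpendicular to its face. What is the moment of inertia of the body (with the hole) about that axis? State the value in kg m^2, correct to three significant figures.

Unpierced body about its centre: I₀ = (1/2)MR² = (1/2)(2.57)(0.261)² = 0.087535 kg m^2.
The removed disk has mass m = M·(r/R)² = (2.57)(0.0817/0.261)² = 0.25182 kg (same uniform areal density).
Its moment of inertia about the rotation axis (parallel-axis theorem): I_hole = (1/2)mr² + md² = (1/2)(0.25182)(0.0817)² + (0.25182)(0.123)² = 0.0046503 kg m^2.
Treating the hole as negative mass, I = I₀ − I_hole = 0.087535 − 0.0046503 = 0.082885 kg m^2.

0.0829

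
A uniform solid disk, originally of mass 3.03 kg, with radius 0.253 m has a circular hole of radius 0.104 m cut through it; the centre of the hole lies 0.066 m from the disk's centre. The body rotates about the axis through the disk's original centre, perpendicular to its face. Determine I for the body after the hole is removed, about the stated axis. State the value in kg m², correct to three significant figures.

Unpierced body about its centre: I₀ = (1/2)MR² = (1/2)(3.03)(0.253)² = 0.096974 kg m².
The removed disk has mass m = M·(r/R)² = (3.03)(0.104/0.253)² = 0.512 kg (same uniform areal density).
Its moment of inertia about the rotation axis (parallel-axis theorem): I_hole = (1/2)mr² + md² = (1/2)(0.512)(0.104)² + (0.512)(0.066)² = 0.0049991 kg m².
Treating the hole as negative mass, I = I₀ − I_hole = 0.096974 − 0.0049991 = 0.091974 kg m².

0.0920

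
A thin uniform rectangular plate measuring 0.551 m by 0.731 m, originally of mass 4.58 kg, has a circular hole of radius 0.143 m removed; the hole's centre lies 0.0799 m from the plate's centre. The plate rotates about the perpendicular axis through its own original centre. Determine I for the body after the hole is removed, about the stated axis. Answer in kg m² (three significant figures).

Unpierced body about its centre: I₀ = (1/12)M(a²+b²) = (1/12)(4.58)[(0.551)² + (0.731)²] = 0.31982 kg m².
The removed disk has mass m = M·πr²/(ab) = (4.58)·π(0.143)²/(0.551·0.731) = 0.7305 kg (same uniform areal density).
Its moment of inertia about the rotation axis (parallel-axis theorem): I_hole = (1/2)mr² + md² = (1/2)(0.7305)(0.143)² + (0.7305)(0.0799)² = 0.012132 kg m².
Treating the hole as negative mass, I = I₀ − I_hole = 0.31982 − 0.012132 = 0.30769 kg m².

0.308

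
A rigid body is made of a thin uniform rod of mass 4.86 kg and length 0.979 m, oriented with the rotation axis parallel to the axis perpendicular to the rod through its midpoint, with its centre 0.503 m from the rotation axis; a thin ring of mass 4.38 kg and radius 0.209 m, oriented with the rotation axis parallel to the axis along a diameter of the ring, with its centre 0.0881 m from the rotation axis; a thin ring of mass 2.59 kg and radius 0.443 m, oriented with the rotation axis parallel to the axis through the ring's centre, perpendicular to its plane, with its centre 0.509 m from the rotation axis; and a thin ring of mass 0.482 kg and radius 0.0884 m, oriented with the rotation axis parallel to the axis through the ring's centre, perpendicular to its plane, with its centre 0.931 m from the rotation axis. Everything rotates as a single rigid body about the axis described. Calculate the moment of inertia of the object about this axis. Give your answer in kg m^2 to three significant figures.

3.35

Thin rod: I_cm = (1/12)ML² = (1/12)(4.86)(0.979)² = 0.38817 kg m^2; centre at d = 0.503 m, so the parallel axis theorem gives I = 0.38817 + (4.86)(0.503)² = 1.6178 kg m^2.
Thin ring: I_cm = (1/2)MR² = (1/2)(4.38)(0.209)² = 0.095661 kg m^2; centre at d = 0.0881 m, so the parallel axis theorem gives I = 0.095661 + (4.38)(0.0881)² = 0.12966 kg m^2.
Thin ring: I_cm = MR² = (2.59)(0.443)² = 0.50828 kg m^2; centre at d = 0.509 m, so the parallel axis theorem gives I = 0.50828 + (2.59)(0.509)² = 1.1793 kg m^2.
Thin ring: I_cm = MR² = (0.482)(0.0884)² = 0.0037666 kg m^2; centre at d = 0.931 m, so the parallel axis theorem gives I = 0.0037666 + (0.482)(0.931)² = 0.42155 kg m^2.
Total I = 1.6178 + 0.12966 + 1.1793 + 0.42155 = 3.3483 kg m^2.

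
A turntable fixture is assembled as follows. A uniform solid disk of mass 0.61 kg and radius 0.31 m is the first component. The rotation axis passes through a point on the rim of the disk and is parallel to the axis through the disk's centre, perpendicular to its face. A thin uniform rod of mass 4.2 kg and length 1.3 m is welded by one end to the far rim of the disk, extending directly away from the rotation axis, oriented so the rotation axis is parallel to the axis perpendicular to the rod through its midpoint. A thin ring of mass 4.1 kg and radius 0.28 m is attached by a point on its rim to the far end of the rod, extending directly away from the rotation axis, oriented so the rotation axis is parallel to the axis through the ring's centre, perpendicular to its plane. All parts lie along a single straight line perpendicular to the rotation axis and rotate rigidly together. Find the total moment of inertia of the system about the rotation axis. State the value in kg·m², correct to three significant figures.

Solid disk: I_cm = (1/2)MR² = (1/2)(0.61)(0.31)² = 0.02931 kg·m²; centre at d = 0.31 m, so the parallel axis theorem gives I = 0.02931 + (0.61)(0.31)² = 0.087931 kg·m².
Thin rod: I_cm = (1/12)ML² = (1/12)(4.2)(1.3)² = 0.5915 kg·m²; centre at d = 0.31 + 0.31 + 0.65 = 1.27 m, so the parallel axis theorem gives I = 0.5915 + (4.2)(1.27)² = 7.3657 kg·m².
Thin ring: I_cm = MR² = (4.1)(0.28)² = 0.32144 kg·m²; centre at d = 0.31 + 0.31 + 0.65 + 0.65 + 0.28 = 2.2 m, so the parallel axis theorem gives I = 0.32144 + (4.1)(2.2)² = 20.165 kg·m².
Total I = 0.087931 + 7.3657 + 20.165 = 27.619 kg·m².

27.6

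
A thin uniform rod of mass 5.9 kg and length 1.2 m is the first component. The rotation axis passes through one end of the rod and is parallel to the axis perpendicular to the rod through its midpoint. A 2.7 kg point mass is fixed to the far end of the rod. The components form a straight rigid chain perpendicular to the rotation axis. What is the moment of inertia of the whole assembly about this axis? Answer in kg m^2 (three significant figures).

6.72

Thin rod: I_cm = (1/12)ML² = (1/12)(5.9)(1.2)² = 0.708 kg m^2; centre at d = 0.6 m, so I = I_cm + Md² gives I = 0.708 + (5.9)(0.6)² = 2.832 kg m^2.
Point mass: I_cm = 0; centre at d = 0.6 + 0.6 = 1.2 m, so I = I_cm + Md² gives I = 0 + (2.7)(1.2)² = 3.888 kg m^2.
Total I = 2.832 + 3.888 = 6.72 kg m^2.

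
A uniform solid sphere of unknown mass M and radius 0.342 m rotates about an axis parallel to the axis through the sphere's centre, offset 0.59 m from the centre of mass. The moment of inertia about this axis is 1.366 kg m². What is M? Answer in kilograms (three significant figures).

3.46

I = I_cm + Md² = (2/5)MR² + Md² = M·[0.4·(0.342)² + (0.59)²] = M·0.39489.
So M = 1.366 / 0.39489 = 3.4592 kg.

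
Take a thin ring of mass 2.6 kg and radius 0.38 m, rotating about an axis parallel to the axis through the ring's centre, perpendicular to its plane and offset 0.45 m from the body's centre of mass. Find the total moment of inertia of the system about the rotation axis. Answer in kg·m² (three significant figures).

I_cm = MR² = (2.6)(0.38)² = 0.37544 kg·m²; centre at d = 0.45 m, so I = I_cm + Md² gives I = 0.37544 + (2.6)(0.45)² = 0.90194 kg·m².

0.902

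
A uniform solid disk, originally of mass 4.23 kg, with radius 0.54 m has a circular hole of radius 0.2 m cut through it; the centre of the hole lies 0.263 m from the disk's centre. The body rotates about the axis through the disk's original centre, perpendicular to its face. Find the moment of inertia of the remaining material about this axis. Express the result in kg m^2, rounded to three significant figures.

Unpierced body about its centre: I₀ = (1/2)MR² = (1/2)(4.23)(0.54)² = 0.61673 kg m^2.
The removed disk has mass m = M·(r/R)² = (4.23)(0.2/0.54)² = 0.58025 kg (same uniform areal density).
Its moment of inertia about the rotation axis (parallel-axis theorem): I_hole = (1/2)mr² + md² = (1/2)(0.58025)(0.2)² + (0.58025)(0.263)² = 0.05174 kg m^2.
Treating the hole as negative mass, I = I₀ − I_hole = 0.61673 − 0.05174 = 0.56499 kg m^2.

0.565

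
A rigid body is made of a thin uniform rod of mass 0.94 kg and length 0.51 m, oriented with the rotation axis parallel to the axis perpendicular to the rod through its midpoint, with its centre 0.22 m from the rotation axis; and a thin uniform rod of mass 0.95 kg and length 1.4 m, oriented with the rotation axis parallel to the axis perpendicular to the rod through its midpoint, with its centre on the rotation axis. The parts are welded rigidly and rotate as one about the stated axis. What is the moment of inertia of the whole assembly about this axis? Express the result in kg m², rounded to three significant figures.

Thin rod: I_cm = (1/12)ML² = (1/12)(0.94)(0.51)² = 0.020374 kg m²; centre at d = 0.22 m, so the parallel axis theorem gives I = 0.020374 + (0.94)(0.22)² = 0.06587 kg m².
Thin rod: I_cm = (1/12)ML² = (1/12)(0.95)(1.4)² = 0.15517 kg m²; axis through the centre, so I = 0.15517 kg m².
Total I = 0.06587 + 0.15517 = 0.22104 kg m².

0.221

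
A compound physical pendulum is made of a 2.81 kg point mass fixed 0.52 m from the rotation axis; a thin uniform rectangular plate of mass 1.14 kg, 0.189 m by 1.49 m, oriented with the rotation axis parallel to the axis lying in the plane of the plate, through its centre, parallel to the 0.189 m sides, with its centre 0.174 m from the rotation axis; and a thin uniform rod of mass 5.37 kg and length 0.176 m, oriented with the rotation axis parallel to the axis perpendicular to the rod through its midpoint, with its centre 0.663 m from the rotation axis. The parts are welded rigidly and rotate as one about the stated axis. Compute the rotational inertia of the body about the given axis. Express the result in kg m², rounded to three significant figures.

3.38

Point mass: I_cm = 0; centre at d = 0.52 m, so the parallel axis theorem gives I = 0 + (2.81)(0.52)² = 0.75982 kg m².
Rectangular plate: I_cm = (1/12)Mb² = (1/12)(1.14)(1.49)² = 0.21091 kg m²; centre at d = 0.174 m, so the parallel axis theorem gives I = 0.21091 + (1.14)(0.174)² = 0.24542 kg m².
Thin rod: I_cm = (1/12)ML² = (1/12)(5.37)(0.176)² = 0.013862 kg m²; centre at d = 0.663 m, so the parallel axis theorem gives I = 0.013862 + (5.37)(0.663)² = 2.3743 kg m².
Total I = 0.75982 + 0.24542 + 2.3743 = 3.3796 kg m².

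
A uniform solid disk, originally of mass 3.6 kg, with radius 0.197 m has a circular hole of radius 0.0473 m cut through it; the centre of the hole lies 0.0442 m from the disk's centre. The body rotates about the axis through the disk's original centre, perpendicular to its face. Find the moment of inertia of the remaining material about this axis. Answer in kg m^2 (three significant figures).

Unpierced body about its centre: I₀ = (1/2)MR² = (1/2)(3.6)(0.197)² = 0.069856 kg m^2.
The removed disk has mass m = M·(r/R)² = (3.6)(0.0473/0.197)² = 0.20754 kg (same uniform areal density).
Its moment of inertia about the rotation axis (parallel-axis theorem): I_hole = (1/2)mr² + md² = (1/2)(0.20754)(0.0473)² + (0.20754)(0.0442)² = 0.00063761 kg m^2.
Treating the hole as negative mass, I = I₀ − I_hole = 0.069856 − 0.00063761 = 0.069219 kg m^2.

0.0692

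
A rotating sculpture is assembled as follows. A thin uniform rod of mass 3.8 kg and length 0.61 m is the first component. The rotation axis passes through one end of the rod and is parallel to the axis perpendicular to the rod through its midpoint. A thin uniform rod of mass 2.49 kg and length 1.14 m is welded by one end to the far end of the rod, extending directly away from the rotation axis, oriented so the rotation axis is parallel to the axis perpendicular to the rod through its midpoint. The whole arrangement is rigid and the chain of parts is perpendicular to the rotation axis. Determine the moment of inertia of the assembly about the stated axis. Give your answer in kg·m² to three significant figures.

Thin rod: I_cm = (1/12)ML² = (1/12)(3.8)(0.61)² = 0.11783 kg·m²; centre at d = 0.305 m, so the parallel axis theorem gives I = 0.11783 + (3.8)(0.305)² = 0.47133 kg·m².
Thin rod: I_cm = (1/12)ML² = (1/12)(2.49)(1.14)² = 0.26967 kg·m²; centre at d = 0.305 + 0.305 + 0.57 = 1.18 m, so the parallel axis theorem gives I = 0.26967 + (2.49)(1.18)² = 3.7367 kg·m².
Total I = 0.47133 + 3.7367 = 4.2081 kg·m².

4.21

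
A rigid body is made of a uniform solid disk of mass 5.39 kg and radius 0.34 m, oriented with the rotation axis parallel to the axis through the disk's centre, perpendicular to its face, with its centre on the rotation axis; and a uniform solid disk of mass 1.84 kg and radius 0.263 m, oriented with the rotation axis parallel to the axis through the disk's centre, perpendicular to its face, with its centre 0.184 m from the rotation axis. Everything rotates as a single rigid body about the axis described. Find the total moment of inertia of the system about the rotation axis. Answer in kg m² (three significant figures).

Solid disk: I_cm = (1/2)MR² = (1/2)(5.39)(0.34)² = 0.31154 kg m²; axis through the centre, so I = 0.31154 kg m².
Solid disk: I_cm = (1/2)MR² = (1/2)(1.84)(0.263)² = 0.063635 kg m²; centre at d = 0.184 m, so I = I_cm + Md² gives I = 0.063635 + (1.84)(0.184)² = 0.12593 kg m².
Total I = 0.31154 + 0.12593 = 0.43747 kg m².

0.437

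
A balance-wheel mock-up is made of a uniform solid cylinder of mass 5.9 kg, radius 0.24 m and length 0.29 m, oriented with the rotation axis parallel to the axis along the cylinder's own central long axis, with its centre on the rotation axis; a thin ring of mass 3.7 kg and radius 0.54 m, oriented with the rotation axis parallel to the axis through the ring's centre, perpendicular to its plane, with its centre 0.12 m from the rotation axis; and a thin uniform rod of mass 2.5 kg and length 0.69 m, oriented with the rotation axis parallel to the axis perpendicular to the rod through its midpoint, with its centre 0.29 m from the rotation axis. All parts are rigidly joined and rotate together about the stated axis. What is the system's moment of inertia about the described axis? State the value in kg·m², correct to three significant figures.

Solid cylinder: I_cm = (1/2)MR² = (1/2)(5.9)(0.24)² = 0.16992 kg·m²; axis through the centre, so I = 0.16992 kg·m².
Thin ring: I_cm = MR² = (3.7)(0.54)² = 1.0789 kg·m²; centre at d = 0.12 m, so the parallel axis theorem gives I = 1.0789 + (3.7)(0.12)² = 1.1322 kg·m².
Thin rod: I_cm = (1/12)ML² = (1/12)(2.5)(0.69)² = 0.099187 kg·m²; centre at d = 0.29 m, so the parallel axis theorem gives I = 0.099187 + (2.5)(0.29)² = 0.30944 kg·m².
Total I = 0.16992 + 1.1322 + 0.30944 = 1.6116 kg·m².

1.61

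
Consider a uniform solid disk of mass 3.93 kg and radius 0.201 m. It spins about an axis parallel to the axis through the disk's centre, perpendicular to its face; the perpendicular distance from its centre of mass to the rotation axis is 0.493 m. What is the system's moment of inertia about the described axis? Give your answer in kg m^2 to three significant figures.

1.03

I_cm = (1/2)MR² = (1/2)(3.93)(0.201)² = 0.079388 kg m^2; centre at d = 0.493 m, so the parallel axis theorem gives I = 0.079388 + (3.93)(0.493)² = 1.0346 kg m^2.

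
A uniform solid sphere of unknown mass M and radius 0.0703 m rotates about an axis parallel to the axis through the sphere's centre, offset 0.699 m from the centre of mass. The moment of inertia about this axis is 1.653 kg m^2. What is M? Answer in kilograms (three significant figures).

3.37

I = I_cm + Md² = (2/5)MR² + Md² = M·[0.4·(0.0703)² + (0.699)²] = M·0.49058.
So M = 1.653 / 0.49058 = 3.3695 kg.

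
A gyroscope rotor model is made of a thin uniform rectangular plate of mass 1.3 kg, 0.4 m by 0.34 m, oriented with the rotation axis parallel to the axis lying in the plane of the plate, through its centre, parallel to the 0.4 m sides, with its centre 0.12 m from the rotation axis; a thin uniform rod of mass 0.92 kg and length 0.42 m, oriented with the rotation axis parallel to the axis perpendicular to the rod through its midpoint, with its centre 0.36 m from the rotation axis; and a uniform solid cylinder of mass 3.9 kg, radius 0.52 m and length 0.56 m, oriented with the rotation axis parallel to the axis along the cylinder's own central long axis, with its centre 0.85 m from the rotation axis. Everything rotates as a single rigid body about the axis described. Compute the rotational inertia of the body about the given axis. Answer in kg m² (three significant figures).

Rectangular plate: I_cm = (1/12)Mb² = (1/12)(1.3)(0.34)² = 0.012523 kg m²; centre at d = 0.12 m, so the parallel axis theorem gives I = 0.012523 + (1.3)(0.12)² = 0.031243 kg m².
Thin rod: I_cm = (1/12)ML² = (1/12)(0.92)(0.42)² = 0.013524 kg m²; centre at d = 0.36 m, so the parallel axis theorem gives I = 0.013524 + (0.92)(0.36)² = 0.13276 kg m².
Solid cylinder: I_cm = (1/2)MR² = (1/2)(3.9)(0.52)² = 0.52728 kg m²; centre at d = 0.85 m, so the parallel axis theorem gives I = 0.52728 + (3.9)(0.85)² = 3.345 kg m².
Total I = 0.031243 + 0.13276 + 3.345 = 3.509 kg m².

3.51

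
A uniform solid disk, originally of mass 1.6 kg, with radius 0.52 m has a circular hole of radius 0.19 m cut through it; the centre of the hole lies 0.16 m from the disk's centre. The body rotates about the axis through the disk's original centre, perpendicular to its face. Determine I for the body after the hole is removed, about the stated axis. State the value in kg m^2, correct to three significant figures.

0.207

Unpierced body about its centre: I₀ = (1/2)MR² = (1/2)(1.6)(0.52)² = 0.21632 kg m^2.
The removed disk has mass m = M·(r/R)² = (1.6)(0.19/0.52)² = 0.21361 kg (same uniform areal density).
Its moment of inertia about the rotation axis (parallel-axis theorem): I_hole = (1/2)mr² + md² = (1/2)(0.21361)(0.19)² + (0.21361)(0.16)² = 0.0093241 kg m^2.
Treating the hole as negative mass, I = I₀ − I_hole = 0.21632 − 0.0093241 = 0.207 kg m^2.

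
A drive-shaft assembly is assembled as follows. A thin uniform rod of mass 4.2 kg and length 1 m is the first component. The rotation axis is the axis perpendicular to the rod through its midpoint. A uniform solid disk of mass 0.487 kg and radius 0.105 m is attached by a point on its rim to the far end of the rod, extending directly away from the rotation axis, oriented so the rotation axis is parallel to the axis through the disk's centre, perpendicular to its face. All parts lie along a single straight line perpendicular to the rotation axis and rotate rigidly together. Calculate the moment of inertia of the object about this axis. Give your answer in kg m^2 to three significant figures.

Thin rod: I_cm = (1/12)ML² = (1/12)(4.2)(1)² = 0.35 kg m^2; axis through the centre, so I = 0.35 kg m^2.
Solid disk: I_cm = (1/2)MR² = (1/2)(0.487)(0.105)² = 0.0026846 kg m^2; centre at d = 0.5 + 0.105 = 0.605 m, so the parallel axis theorem gives I = 0.0026846 + (0.487)(0.605)² = 0.18094 kg m^2.
Total I = 0.35 + 0.18094 = 0.53094 kg m^2.

0.531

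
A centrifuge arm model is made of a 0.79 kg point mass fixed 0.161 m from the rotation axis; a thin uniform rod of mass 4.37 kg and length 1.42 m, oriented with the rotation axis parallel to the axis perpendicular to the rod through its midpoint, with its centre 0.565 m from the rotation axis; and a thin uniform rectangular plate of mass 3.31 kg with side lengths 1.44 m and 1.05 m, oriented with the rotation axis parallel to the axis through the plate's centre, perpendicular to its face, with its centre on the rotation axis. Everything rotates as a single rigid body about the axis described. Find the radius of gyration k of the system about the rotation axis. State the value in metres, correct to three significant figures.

Point mass: I_cm = 0; centre at d = 0.161 m, so I = I_cm + Md² gives I = 0 + (0.79)(0.161)² = 0.020478 kg·m².
Thin rod: I_cm = (1/12)ML² = (1/12)(4.37)(1.42)² = 0.73431 kg·m²; centre at d = 0.565 m, so I = I_cm + Md² gives I = 0.73431 + (4.37)(0.565)² = 2.1293 kg·m².
Rectangular plate: I_cm = (1/12)M(a²+b²) = (1/12)(3.31)[(1.44)² + (1.05)²] = 0.87607 kg·m²; axis through the centre, so I = 0.87607 kg·m².
Total I = 3.0259 kg·m²; total mass M = 8.47 kg.
k = √(I/M) = √(3.0259/8.47) = 0.5977 m.

0.598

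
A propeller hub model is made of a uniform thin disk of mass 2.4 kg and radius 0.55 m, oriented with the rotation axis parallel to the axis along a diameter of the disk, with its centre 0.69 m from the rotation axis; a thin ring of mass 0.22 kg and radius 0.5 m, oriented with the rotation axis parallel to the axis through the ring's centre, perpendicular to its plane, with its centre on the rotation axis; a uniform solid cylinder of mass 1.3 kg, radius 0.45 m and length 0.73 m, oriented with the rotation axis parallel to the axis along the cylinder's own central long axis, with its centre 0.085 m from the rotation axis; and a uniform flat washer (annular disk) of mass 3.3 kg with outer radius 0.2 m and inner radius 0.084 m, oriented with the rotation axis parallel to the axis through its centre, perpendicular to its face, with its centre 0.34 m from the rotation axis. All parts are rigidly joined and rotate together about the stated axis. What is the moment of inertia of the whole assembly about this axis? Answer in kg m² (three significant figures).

Thin disk: I_cm = (1/4)MR² = (1/4)(2.4)(0.55)² = 0.1815 kg m²; centre at d = 0.69 m, so the parallel axis theorem gives I = 0.1815 + (2.4)(0.69)² = 1.3241 kg m².
Thin ring: I_cm = MR² = (0.22)(0.5)² = 0.055 kg m²; axis through the centre, so I = 0.055 kg m².
Solid cylinder: I_cm = (1/2)MR² = (1/2)(1.3)(0.45)² = 0.13163 kg m²; centre at d = 0.085 m, so the parallel axis theorem gives I = 0.13163 + (1.3)(0.085)² = 0.14102 kg m².
Annular disk: I_cm = (1/2)M(R²+r²) = (1/2)(3.3)[(0.2)² + (0.084)²] = 0.077642 kg m²; centre at d = 0.34 m, so the parallel axis theorem gives I = 0.077642 + (3.3)(0.34)² = 0.45912 kg m².
Total I = 1.3241 + 0.055 + 0.14102 + 0.45912 = 1.9793 kg m².

1.98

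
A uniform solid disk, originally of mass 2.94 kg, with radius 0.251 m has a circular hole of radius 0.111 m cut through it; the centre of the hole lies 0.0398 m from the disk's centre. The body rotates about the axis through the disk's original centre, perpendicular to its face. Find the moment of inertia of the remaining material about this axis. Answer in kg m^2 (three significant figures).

0.0882

Unpierced body about its centre: I₀ = (1/2)MR² = (1/2)(2.94)(0.251)² = 0.092611 kg m^2.
The removed disk has mass m = M·(r/R)² = (2.94)(0.111/0.251)² = 0.57497 kg (same uniform areal density).
Its moment of inertia about the rotation axis (parallel-axis theorem): I_hole = (1/2)mr² + md² = (1/2)(0.57497)(0.111)² + (0.57497)(0.0398)² = 0.0044529 kg m^2.
Treating the hole as negative mass, I = I₀ − I_hole = 0.092611 − 0.0044529 = 0.088159 kg m^2.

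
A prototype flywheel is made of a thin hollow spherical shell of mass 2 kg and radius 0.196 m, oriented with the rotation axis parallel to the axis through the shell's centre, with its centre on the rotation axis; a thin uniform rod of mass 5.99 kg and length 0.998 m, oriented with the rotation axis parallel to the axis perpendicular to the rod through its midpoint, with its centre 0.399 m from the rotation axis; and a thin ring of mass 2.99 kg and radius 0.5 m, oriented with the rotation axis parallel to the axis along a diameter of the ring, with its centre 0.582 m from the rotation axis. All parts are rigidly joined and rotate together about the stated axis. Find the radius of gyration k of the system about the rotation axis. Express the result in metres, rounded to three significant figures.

0.513

Spherical shell: I_cm = (2/3)MR² = (2/3)(2)(0.196)² = 0.051221 kg m^2; axis through the centre, so I = 0.051221 kg m^2.
Thin rod: I_cm = (1/12)ML² = (1/12)(5.99)(0.998)² = 0.49717 kg m^2; centre at d = 0.399 m, so the parallel axis theorem gives I = 0.49717 + (5.99)(0.399)² = 1.4508 kg m^2.
Thin ring: I_cm = (1/2)MR² = (1/2)(2.99)(0.5)² = 0.37375 kg m^2; centre at d = 0.582 m, so the parallel axis theorem gives I = 0.37375 + (2.99)(0.582)² = 1.3865 kg m^2.
Total I = 2.8885 kg m^2; total mass M = 10.98 kg.
k = √(I/M) = √(2.8885/10.98) = 0.51291 m.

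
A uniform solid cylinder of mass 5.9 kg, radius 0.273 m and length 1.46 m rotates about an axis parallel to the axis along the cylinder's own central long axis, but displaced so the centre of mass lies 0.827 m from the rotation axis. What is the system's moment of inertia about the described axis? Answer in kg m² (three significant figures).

I_cm = (1/2)MR² = (1/2)(5.9)(0.273)² = 0.21986 kg m²; centre at d = 0.827 m, so I = I_cm + Md² gives I = 0.21986 + (5.9)(0.827)² = 4.255 kg m².

4.26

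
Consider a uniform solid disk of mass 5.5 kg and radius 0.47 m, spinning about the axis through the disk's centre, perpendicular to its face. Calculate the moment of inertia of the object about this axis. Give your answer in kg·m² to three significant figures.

0.607

I_cm = (1/2)MR² = (1/2)(5.5)(0.47)² = 0.60747 kg·m²; axis through the centre, so I = 0.60747 kg·m².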